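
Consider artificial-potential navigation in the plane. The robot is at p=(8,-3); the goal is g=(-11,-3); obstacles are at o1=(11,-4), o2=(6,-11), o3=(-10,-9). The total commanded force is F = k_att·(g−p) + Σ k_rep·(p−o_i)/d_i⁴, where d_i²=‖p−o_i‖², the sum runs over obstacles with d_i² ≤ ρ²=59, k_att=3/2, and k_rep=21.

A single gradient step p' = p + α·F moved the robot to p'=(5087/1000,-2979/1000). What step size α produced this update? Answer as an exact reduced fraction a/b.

F_att = 3/2·(g−p) = 3/2·(-19,0) = (-28.5000,0.0000)
o1: d²=10 ≤ ρ²=59; F_rep = 21·(-3,1)/10² = (-0.6300,0.2100)
o2: d²=68 > ρ²=59 → inactive
o3: d²=360 > ρ²=59 → inactive
F = F_att + ΣF_rep = (-29.1300,0.2100)
Δp = p'−p = (-2.9130,0.0210); α = Δx/Fx = (-2913/1000) / (-2913/100) = 1/10
check: Δy/Fy = (21/1000) / (21/100) = 1/10 ✓

α = 1/10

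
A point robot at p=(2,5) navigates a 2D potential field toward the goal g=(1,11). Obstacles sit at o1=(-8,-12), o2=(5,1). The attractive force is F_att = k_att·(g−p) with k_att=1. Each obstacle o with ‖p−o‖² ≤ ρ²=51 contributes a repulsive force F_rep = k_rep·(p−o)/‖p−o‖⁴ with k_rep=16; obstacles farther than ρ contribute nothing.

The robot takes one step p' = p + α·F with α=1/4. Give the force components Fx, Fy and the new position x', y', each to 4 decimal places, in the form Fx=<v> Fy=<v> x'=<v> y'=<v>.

Fx=-1.0768 Fy=6.1024 x'=1.7308 y'=6.5256

F_att = 1·(g−p) = 1·(-1,6) = (-1.0000,6.0000)
o1: d²=389 > ρ²=51 → inactive
o2: d²=25 ≤ ρ²=51; F_rep = 16·(-3,4)/25² = (-0.0768,0.1024)
F = F_att + ΣF_rep = (-1.0768,6.1024)
p' = p + 1/4·F = (1.7308,6.5256)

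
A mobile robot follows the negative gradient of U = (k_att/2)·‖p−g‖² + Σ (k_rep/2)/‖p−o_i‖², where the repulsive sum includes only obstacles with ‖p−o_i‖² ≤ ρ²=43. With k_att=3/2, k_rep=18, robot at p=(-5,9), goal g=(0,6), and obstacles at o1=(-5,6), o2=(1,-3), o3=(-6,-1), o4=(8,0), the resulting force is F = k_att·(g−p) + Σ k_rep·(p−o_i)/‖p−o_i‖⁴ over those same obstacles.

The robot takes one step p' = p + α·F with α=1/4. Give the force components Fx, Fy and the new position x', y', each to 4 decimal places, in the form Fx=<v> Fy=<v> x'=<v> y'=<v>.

Fx=7.5000 Fy=-3.8333 x'=-3.1250 y'=8.0417

F_att = 3/2·(g−p) = 3/2·(5,-3) = (7.5000,-4.5000)
o1: d²=9 ≤ ρ²=43; F_rep = 18·(0,3)/9² = (0.0000,0.6667)
o2: d²=180 > ρ²=43 → inactive
o3: d²=101 > ρ²=43 → inactive
o4: d²=250 > ρ²=43 → inactive
F = F_att + ΣF_rep = (7.5000,-3.8333)
p' = p + 1/4·F = (-3.1250,8.0417)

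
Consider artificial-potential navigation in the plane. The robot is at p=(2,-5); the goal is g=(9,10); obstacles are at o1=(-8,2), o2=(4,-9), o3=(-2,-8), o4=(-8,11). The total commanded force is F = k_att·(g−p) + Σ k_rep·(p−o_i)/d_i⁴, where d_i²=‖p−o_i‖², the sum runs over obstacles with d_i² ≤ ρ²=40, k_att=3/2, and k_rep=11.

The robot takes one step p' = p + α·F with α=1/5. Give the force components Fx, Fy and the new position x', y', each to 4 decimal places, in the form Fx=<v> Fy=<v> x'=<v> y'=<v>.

F_att = 3/2·(g−p) = 3/2·(7,15) = (10.5000,22.5000)
o1: d²=149 > ρ²=40 → inactive
o2: d²=20 ≤ ρ²=40; F_rep = 11·(-2,4)/20² = (-0.0550,0.1100)
o3: d²=25 ≤ ρ²=40; F_rep = 11·(4,3)/25² = (0.0704,0.0528)
o4: d²=356 > ρ²=40 → inactive
F = F_att + ΣF_rep = (10.5154,22.6628)
p' = p + 1/5·F = (4.1031,-0.4674)

Fx=10.5154 Fy=22.6628 x'=4.1031 y'=-0.4674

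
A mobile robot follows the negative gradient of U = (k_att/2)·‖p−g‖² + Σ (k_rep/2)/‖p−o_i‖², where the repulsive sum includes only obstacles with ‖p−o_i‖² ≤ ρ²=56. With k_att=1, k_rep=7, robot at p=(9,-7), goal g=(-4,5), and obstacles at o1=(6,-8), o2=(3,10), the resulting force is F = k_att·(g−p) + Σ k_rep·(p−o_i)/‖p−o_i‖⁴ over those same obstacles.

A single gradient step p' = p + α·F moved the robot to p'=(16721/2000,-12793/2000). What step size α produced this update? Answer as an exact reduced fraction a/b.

α = 1/20

F_att = 1·(g−p) = 1·(-13,12) = (-13.0000,12.0000)
o1: d²=10 ≤ ρ²=56; F_rep = 7·(3,1)/10² = (0.2100,0.0700)
o2: d²=325 > ρ²=56 → inactive
F = F_att + ΣF_rep = (-12.7900,12.0700)
Δp = p'−p = (-0.6395,0.6035); α = Δx/Fx = (-1279/2000) / (-1279/100) = 1/20
check: Δy/Fy = (1207/2000) / (1207/100) = 1/20 ✓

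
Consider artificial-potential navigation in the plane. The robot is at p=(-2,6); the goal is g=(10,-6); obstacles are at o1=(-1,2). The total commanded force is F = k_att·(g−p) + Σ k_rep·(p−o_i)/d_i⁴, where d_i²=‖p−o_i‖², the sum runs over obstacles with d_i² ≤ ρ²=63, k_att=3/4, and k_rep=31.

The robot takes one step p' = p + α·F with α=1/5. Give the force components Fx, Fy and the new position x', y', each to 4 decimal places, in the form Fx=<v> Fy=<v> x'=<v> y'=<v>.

F_att = 3/4·(g−p) = 3/4·(12,-12) = (9.0000,-9.0000)
o1: d²=17 ≤ ρ²=63; F_rep = 31·(-1,4)/17² = (-0.1073,0.4291)
F = F_att + ΣF_rep = (8.8927,-8.5709)
p' = p + 1/5·F = (-0.2215,4.2858)

Fx=8.8927 Fy=-8.5709 x'=-0.2215 y'=4.2858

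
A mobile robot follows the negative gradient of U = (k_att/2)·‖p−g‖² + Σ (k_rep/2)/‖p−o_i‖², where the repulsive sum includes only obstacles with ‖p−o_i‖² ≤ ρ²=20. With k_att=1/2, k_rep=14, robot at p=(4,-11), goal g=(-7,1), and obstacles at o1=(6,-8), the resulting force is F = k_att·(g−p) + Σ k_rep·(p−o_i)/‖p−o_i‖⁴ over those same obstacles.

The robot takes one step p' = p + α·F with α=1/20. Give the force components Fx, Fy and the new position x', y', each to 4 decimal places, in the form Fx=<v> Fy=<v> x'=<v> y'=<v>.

Fx=-5.6657 Fy=5.7515 x'=3.7167 y'=-10.7124

F_att = 1/2·(g−p) = 1/2·(-11,12) = (-5.5000,6.0000)
o1: d²=13 ≤ ρ²=20; F_rep = 14·(-2,-3)/13² = (-0.1657,-0.2485)
F = F_att + ΣF_rep = (-5.6657,5.7515)
p' = p + 1/20·F = (3.7167,-10.7124)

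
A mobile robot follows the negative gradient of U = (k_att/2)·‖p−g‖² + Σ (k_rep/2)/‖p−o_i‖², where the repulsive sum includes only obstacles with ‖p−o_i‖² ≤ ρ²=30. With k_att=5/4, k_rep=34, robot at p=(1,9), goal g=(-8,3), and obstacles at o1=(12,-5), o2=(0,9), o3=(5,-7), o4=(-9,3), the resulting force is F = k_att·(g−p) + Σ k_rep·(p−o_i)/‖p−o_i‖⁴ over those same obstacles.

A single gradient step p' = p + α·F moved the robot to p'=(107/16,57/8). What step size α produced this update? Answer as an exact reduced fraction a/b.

F_att = 5/4·(g−p) = 5/4·(-9,-6) = (-11.2500,-7.5000)
o1: d²=317 > ρ²=30 → inactive
o2: d²=1 ≤ ρ²=30; F_rep = 34·(1,0)/1² = (34.0000,0.0000)
o3: d²=272 > ρ²=30 → inactive
o4: d²=136 > ρ²=30 → inactive
F = F_att + ΣF_rep = (22.7500,-7.5000)
Δp = p'−p = (5.6875,-1.8750); α = Δx/Fx = (91/16) / (91/4) = 1/4
check: Δy/Fy = (-15/8) / (-15/2) = 1/4 ✓

α = 1/4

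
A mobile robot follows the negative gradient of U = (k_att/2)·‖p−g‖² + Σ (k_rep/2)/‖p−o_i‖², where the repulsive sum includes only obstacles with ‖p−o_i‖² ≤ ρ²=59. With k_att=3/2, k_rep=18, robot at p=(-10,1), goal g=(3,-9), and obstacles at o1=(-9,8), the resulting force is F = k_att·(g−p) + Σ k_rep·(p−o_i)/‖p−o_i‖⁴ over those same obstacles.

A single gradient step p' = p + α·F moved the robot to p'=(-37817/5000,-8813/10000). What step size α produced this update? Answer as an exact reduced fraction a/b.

F_att = 3/2·(g−p) = 3/2·(13,-10) = (19.5000,-15.0000)
o1: d²=50 ≤ ρ²=59; F_rep = 18·(-1,-7)/50² = (-0.0072,-0.0504)
F = F_att + ΣF_rep = (19.4928,-15.0504)
Δp = p'−p = (2.4366,-1.8813); α = Δx/Fx = (12183/5000) / (12183/625) = 1/8
check: Δy/Fy = (-18813/10000) / (-18813/1250) = 1/8 ✓

α = 1/8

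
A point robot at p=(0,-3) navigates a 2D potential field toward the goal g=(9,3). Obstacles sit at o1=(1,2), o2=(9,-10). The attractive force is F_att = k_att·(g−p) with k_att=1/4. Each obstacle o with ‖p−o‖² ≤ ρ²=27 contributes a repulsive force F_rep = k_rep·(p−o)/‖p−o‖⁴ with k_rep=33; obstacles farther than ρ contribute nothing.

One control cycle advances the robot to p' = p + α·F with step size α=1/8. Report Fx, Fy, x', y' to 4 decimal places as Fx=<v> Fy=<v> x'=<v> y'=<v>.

Fx=2.2012 Fy=1.2559 x'=0.2751 y'=-2.8430

F_att = 1/4·(g−p) = 1/4·(9,6) = (2.2500,1.5000)
o1: d²=26 ≤ ρ²=27; F_rep = 33·(-1,-5)/26² = (-0.0488,-0.2441)
o2: d²=130 > ρ²=27 → inactive
F = F_att + ΣF_rep = (2.2012,1.2559)
p' = p + 1/8·F = (0.2751,-2.8430)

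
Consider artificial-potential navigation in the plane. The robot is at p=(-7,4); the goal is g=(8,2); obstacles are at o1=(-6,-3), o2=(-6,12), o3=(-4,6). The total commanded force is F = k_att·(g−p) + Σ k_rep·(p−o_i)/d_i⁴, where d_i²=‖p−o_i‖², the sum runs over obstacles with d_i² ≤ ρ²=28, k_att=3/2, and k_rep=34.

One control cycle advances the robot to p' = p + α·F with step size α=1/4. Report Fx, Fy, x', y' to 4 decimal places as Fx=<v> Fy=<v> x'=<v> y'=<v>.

F_att = 3/2·(g−p) = 3/2·(15,-2) = (22.5000,-3.0000)
o1: d²=50 > ρ²=28 → inactive
o2: d²=65 > ρ²=28 → inactive
o3: d²=13 ≤ ρ²=28; F_rep = 34·(-3,-2)/13² = (-0.6036,-0.4024)
F = F_att + ΣF_rep = (21.8964,-3.4024)
p' = p + 1/4·F = (-1.5259,3.1494)

Fx=21.8964 Fy=-3.4024 x'=-1.5259 y'=3.1494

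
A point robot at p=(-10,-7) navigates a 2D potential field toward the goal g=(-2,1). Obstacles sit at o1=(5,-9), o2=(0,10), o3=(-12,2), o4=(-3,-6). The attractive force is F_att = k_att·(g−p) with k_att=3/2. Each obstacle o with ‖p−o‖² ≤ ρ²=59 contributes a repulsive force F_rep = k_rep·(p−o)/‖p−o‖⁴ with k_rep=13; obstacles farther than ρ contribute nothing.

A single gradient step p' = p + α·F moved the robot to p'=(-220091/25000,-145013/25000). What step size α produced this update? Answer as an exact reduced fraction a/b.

F_att = 3/2·(g−p) = 3/2·(8,8) = (12.0000,12.0000)
o1: d²=229 > ρ²=59 → inactive
o2: d²=389 > ρ²=59 → inactive
o3: d²=85 > ρ²=59 → inactive
o4: d²=50 ≤ ρ²=59; F_rep = 13·(-7,-1)/50² = (-0.0364,-0.0052)
F = F_att + ΣF_rep = (11.9636,11.9948)
Δp = p'−p = (1.1964,1.1995); α = Δx/Fx = (29909/25000) / (29909/2500) = 1/10
check: Δy/Fy = (29987/25000) / (29987/2500) = 1/10 ✓

α = 1/10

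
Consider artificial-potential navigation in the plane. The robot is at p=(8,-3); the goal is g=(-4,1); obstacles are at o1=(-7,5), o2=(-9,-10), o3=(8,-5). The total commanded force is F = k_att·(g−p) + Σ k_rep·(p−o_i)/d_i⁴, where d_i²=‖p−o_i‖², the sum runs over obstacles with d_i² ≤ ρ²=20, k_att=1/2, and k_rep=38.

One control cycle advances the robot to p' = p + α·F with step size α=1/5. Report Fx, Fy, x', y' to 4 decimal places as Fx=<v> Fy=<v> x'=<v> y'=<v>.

F_att = 1/2·(g−p) = 1/2·(-12,4) = (-6.0000,2.0000)
o1: d²=289 > ρ²=20 → inactive
o2: d²=338 > ρ²=20 → inactive
o3: d²=4 ≤ ρ²=20; F_rep = 38·(0,2)/4² = (0.0000,4.7500)
F = F_att + ΣF_rep = (-6.0000,6.7500)
p' = p + 1/5·F = (6.8000,-1.6500)

Fx=-6.0000 Fy=6.7500 x'=6.8000 y'=-1.6500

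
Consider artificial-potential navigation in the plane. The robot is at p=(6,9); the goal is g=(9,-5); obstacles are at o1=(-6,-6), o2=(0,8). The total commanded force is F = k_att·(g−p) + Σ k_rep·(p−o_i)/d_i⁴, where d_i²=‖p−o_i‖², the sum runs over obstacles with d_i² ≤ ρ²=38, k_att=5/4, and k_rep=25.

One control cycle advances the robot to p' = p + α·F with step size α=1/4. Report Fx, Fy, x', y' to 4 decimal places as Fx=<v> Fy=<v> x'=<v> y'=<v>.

Fx=3.8596 Fy=-17.4817 x'=6.9649 y'=4.6296

F_att = 5/4·(g−p) = 5/4·(3,-14) = (3.7500,-17.5000)
o1: d²=369 > ρ²=38 → inactive
o2: d²=37 ≤ ρ²=38; F_rep = 25·(6,1)/37² = (0.1096,0.0183)
F = F_att + ΣF_rep = (3.8596,-17.4817)
p' = p + 1/4·F = (6.9649,4.6296)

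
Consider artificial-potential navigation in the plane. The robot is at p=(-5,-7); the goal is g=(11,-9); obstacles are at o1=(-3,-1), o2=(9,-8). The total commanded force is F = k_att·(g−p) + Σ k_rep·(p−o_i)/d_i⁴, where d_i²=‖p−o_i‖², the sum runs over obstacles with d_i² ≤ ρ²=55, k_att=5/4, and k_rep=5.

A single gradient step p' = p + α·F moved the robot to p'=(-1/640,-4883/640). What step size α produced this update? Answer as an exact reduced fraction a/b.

α = 1/4

F_att = 5/4·(g−p) = 5/4·(16,-2) = (20.0000,-2.5000)
o1: d²=40 ≤ ρ²=55; F_rep = 5·(-2,-6)/40² = (-0.0063,-0.0187)
o2: d²=197 > ρ²=55 → inactive
F = F_att + ΣF_rep = (19.9937,-2.5187)
Δp = p'−p = (4.9984,-0.6297); α = Δx/Fx = (3199/640) / (3199/160) = 1/4
check: Δy/Fy = (-403/640) / (-403/160) = 1/4 ✓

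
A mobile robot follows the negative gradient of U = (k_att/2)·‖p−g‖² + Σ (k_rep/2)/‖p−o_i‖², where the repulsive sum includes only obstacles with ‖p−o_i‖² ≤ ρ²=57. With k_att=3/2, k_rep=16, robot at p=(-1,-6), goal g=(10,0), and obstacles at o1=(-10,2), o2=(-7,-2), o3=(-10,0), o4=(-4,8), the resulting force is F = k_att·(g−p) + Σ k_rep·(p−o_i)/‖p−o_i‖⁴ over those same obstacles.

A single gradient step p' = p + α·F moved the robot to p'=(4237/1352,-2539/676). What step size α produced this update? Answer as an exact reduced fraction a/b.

F_att = 3/2·(g−p) = 3/2·(11,6) = (16.5000,9.0000)
o1: d²=145 > ρ²=57 → inactive
o2: d²=52 ≤ ρ²=57; F_rep = 16·(6,-4)/52² = (0.0355,-0.0237)
o3: d²=117 > ρ²=57 → inactive
o4: d²=205 > ρ²=57 → inactive
F = F_att + ΣF_rep = (16.5355,8.9763)
Δp = p'−p = (4.1339,2.2441); α = Δx/Fx = (5589/1352) / (5589/338) = 1/4
check: Δy/Fy = (1517/676) / (1517/169) = 1/4 ✓

α = 1/4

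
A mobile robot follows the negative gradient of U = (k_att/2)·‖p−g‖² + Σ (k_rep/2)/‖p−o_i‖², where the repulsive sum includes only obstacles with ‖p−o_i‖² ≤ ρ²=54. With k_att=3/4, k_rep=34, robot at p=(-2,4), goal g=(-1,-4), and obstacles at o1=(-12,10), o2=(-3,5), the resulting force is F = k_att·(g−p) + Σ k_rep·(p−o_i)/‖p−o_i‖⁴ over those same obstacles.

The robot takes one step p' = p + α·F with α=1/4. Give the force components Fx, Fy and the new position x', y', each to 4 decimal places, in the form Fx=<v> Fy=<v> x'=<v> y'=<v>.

F_att = 3/4·(g−p) = 3/4·(1,-8) = (0.7500,-6.0000)
o1: d²=136 > ρ²=54 → inactive
o2: d²=2 ≤ ρ²=54; F_rep = 34·(1,-1)/2² = (8.5000,-8.5000)
F = F_att + ΣF_rep = (9.2500,-14.5000)
p' = p + 1/4·F = (0.3125,0.3750)

Fx=9.2500 Fy=-14.5000 x'=0.3125 y'=0.3750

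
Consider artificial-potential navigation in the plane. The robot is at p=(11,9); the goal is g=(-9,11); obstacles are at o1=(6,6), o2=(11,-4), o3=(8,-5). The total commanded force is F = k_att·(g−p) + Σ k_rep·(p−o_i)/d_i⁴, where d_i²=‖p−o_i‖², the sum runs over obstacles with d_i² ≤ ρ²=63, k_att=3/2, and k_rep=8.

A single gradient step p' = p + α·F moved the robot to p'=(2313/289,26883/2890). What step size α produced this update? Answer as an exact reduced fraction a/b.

α = 1/10

F_att = 3/2·(g−p) = 3/2·(-20,2) = (-30.0000,3.0000)
o1: d²=34 ≤ ρ²=63; F_rep = 8·(5,3)/34² = (0.0346,0.0208)
o2: d²=169 > ρ²=63 → inactive
o3: d²=205 > ρ²=63 → inactive
F = F_att + ΣF_rep = (-29.9654,3.0208)
Δp = p'−p = (-2.9965,0.3021); α = Δx/Fx = (-866/289) / (-8660/289) = 1/10
check: Δy/Fy = (873/2890) / (873/289) = 1/10 ✓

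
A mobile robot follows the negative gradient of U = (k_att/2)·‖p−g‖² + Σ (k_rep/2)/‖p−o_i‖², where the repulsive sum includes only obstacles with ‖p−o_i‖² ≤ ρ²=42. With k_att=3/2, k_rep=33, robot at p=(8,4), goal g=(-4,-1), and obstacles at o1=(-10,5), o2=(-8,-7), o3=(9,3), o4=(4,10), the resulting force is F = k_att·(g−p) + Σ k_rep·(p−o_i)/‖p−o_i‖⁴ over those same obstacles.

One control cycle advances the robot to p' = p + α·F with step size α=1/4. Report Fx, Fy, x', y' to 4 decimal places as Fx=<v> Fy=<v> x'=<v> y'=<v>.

Fx=-26.2500 Fy=0.7500 x'=1.4375 y'=4.1875

F_att = 3/2·(g−p) = 3/2·(-12,-5) = (-18.0000,-7.5000)
o1: d²=325 > ρ²=42 → inactive
o2: d²=377 > ρ²=42 → inactive
o3: d²=2 ≤ ρ²=42; F_rep = 33·(-1,1)/2² = (-8.2500,8.2500)
o4: d²=52 > ρ²=42 → inactive
F = F_att + ΣF_rep = (-26.2500,0.7500)
p' = p + 1/4·F = (1.4375,4.1875)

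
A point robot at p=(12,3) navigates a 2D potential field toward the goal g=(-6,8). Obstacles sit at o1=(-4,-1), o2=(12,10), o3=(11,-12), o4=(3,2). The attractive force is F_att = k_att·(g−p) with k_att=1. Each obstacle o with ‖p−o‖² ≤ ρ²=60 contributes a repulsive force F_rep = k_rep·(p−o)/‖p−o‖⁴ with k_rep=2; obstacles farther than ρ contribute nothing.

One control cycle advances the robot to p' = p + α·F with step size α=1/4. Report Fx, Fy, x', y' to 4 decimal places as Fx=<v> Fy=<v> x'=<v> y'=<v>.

Fx=-18.0000 Fy=4.9942 x'=7.5000 y'=4.2485

F_att = 1·(g−p) = 1·(-18,5) = (-18.0000,5.0000)
o1: d²=272 > ρ²=60 → inactive
o2: d²=49 ≤ ρ²=60; F_rep = 2·(0,-7)/49² = (0.0000,-0.0058)
o3: d²=226 > ρ²=60 → inactive
o4: d²=82 > ρ²=60 → inactive
F = F_att + ΣF_rep = (-18.0000,4.9942)
p' = p + 1/4·F = (7.5000,4.2485)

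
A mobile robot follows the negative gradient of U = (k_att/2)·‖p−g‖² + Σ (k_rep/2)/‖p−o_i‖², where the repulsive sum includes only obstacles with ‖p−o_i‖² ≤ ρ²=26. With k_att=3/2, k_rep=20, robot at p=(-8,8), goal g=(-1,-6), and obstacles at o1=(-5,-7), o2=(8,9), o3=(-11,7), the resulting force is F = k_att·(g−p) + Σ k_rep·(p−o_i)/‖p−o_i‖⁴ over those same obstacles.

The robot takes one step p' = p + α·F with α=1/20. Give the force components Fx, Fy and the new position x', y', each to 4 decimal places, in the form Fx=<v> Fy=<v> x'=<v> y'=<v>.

Fx=11.1000 Fy=-20.8000 x'=-7.4450 y'=6.9600

F_att = 3/2·(g−p) = 3/2·(7,-14) = (10.5000,-21.0000)
o1: d²=234 > ρ²=26 → inactive
o2: d²=257 > ρ²=26 → inactive
o3: d²=10 ≤ ρ²=26; F_rep = 20·(3,1)/10² = (0.6000,0.2000)
F = F_att + ΣF_rep = (11.1000,-20.8000)
p' = p + 1/20·F = (-7.4450,6.9600)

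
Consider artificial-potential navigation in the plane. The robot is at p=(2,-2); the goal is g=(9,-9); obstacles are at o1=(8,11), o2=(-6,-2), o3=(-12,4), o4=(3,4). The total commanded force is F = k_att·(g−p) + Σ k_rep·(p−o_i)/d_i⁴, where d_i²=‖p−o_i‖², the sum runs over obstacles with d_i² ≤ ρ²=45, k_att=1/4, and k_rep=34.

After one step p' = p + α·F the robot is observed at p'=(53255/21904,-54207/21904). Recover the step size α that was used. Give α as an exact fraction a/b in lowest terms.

F_att = 1/4·(g−p) = 1/4·(7,-7) = (1.7500,-1.7500)
o1: d²=205 > ρ²=45 → inactive
o2: d²=64 > ρ²=45 → inactive
o3: d²=232 > ρ²=45 → inactive
o4: d²=37 ≤ ρ²=45; F_rep = 34·(-1,-6)/37² = (-0.0248,-0.1490)
F = F_att + ΣF_rep = (1.7252,-1.8990)
Δp = p'−p = (0.4313,-0.4748); α = Δx/Fx = (9447/21904) / (9447/5476) = 1/4
check: Δy/Fy = (-10399/21904) / (-10399/5476) = 1/4 ✓

α = 1/4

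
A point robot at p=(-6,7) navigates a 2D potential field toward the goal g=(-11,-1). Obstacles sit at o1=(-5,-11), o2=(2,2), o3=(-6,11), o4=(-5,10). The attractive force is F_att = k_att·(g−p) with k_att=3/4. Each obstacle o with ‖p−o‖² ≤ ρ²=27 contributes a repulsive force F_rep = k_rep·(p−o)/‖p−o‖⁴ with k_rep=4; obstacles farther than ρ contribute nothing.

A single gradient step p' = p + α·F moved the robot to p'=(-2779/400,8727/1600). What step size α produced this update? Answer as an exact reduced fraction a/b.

α = 1/4

F_att = 3/4·(g−p) = 3/4·(-5,-8) = (-3.7500,-6.0000)
o1: d²=325 > ρ²=27 → inactive
o2: d²=89 > ρ²=27 → inactive
o3: d²=16 ≤ ρ²=27; F_rep = 4·(0,-4)/16² = (0.0000,-0.0625)
o4: d²=10 ≤ ρ²=27; F_rep = 4·(-1,-3)/10² = (-0.0400,-0.1200)
F = F_att + ΣF_rep = (-3.7900,-6.1825)
Δp = p'−p = (-0.9475,-1.5456); α = Δx/Fx = (-379/400) / (-379/100) = 1/4
check: Δy/Fy = (-2473/1600) / (-2473/400) = 1/4 ✓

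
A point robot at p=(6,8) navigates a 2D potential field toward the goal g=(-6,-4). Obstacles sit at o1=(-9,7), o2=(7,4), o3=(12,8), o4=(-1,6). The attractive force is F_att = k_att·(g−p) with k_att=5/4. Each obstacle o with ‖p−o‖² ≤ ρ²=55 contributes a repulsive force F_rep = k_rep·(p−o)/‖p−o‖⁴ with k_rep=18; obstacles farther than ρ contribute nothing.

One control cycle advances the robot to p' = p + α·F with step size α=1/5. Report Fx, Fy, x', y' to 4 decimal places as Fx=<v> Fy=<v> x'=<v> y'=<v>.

Fx=-15.1008 Fy=-14.7380 x'=2.9798 y'=5.0524

F_att = 5/4·(g−p) = 5/4·(-12,-12) = (-15.0000,-15.0000)
o1: d²=226 > ρ²=55 → inactive
o2: d²=17 ≤ ρ²=55; F_rep = 18·(-1,4)/17² = (-0.0623,0.2491)
o3: d²=36 ≤ ρ²=55; F_rep = 18·(-6,0)/36² = (-0.0833,0.0000)
o4: d²=53 ≤ ρ²=55; F_rep = 18·(7,2)/53² = (0.0449,0.0128)
F = F_att + ΣF_rep = (-15.1008,-14.7380)
p' = p + 1/5·F = (2.9798,5.0524)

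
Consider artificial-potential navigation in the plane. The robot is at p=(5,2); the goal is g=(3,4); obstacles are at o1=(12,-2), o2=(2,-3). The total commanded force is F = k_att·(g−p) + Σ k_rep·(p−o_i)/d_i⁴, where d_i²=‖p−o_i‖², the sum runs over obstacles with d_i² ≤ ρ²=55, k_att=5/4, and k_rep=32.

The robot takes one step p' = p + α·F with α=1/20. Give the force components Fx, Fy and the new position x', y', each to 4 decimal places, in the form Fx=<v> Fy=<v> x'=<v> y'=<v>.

Fx=-2.4170 Fy=2.6384 x'=4.8792 y'=2.1319

F_att = 5/4·(g−p) = 5/4·(-2,2) = (-2.5000,2.5000)
o1: d²=65 > ρ²=55 → inactive
o2: d²=34 ≤ ρ²=55; F_rep = 32·(3,5)/34² = (0.0830,0.1384)
F = F_att + ΣF_rep = (-2.4170,2.6384)
p' = p + 1/20·F = (4.8792,2.1319)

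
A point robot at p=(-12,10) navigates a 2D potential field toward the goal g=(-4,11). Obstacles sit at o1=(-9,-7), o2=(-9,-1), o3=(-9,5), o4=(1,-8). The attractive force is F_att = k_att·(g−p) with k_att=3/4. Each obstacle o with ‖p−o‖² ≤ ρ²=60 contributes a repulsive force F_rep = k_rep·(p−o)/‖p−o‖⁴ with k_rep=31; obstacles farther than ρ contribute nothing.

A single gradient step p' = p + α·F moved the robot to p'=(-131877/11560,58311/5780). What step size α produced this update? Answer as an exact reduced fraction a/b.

F_att = 3/4·(g−p) = 3/4·(8,1) = (6.0000,0.7500)
o1: d²=298 > ρ²=60 → inactive
o2: d²=130 > ρ²=60 → inactive
o3: d²=34 ≤ ρ²=60; F_rep = 31·(-3,5)/34² = (-0.0804,0.1341)
o4: d²=493 > ρ²=60 → inactive
F = F_att + ΣF_rep = (5.9196,0.8841)
Δp = p'−p = (0.5920,0.0884); α = Δx/Fx = (6843/11560) / (6843/1156) = 1/10
check: Δy/Fy = (511/5780) / (511/578) = 1/10 ✓

α = 1/10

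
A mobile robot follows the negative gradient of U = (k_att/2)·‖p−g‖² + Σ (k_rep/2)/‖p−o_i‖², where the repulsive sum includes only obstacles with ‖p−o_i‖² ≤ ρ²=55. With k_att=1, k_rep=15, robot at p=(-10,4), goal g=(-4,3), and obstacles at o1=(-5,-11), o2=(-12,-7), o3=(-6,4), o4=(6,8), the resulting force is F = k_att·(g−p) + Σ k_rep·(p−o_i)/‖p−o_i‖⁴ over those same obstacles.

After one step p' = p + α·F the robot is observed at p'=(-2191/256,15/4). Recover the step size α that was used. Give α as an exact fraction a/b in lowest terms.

F_att = 1·(g−p) = 1·(6,-1) = (6.0000,-1.0000)
o1: d²=250 > ρ²=55 → inactive
o2: d²=125 > ρ²=55 → inactive
o3: d²=16 ≤ ρ²=55; F_rep = 15·(-4,0)/16² = (-0.2344,0.0000)
o4: d²=272 > ρ²=55 → inactive
F = F_att + ΣF_rep = (5.7656,-1.0000)
Δp = p'−p = (1.4414,-0.2500); α = Δx/Fx = (369/256) / (369/64) = 1/4
check: Δy/Fy = (-1/4) / (-1) = 1/4 ✓

α = 1/4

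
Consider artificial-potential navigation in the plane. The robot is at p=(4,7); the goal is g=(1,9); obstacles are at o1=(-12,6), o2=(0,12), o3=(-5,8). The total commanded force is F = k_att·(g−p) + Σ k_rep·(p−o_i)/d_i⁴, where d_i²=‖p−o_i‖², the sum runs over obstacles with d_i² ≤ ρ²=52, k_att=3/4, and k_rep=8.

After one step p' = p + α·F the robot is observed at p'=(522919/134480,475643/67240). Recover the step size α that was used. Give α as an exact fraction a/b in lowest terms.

α = 1/20

F_att = 3/4·(g−p) = 3/4·(-3,2) = (-2.2500,1.5000)
o1: d²=257 > ρ²=52 → inactive
o2: d²=41 ≤ ρ²=52; F_rep = 8·(4,-5)/41² = (0.0190,-0.0238)
o3: d²=82 > ρ²=52 → inactive
F = F_att + ΣF_rep = (-2.2310,1.4762)
Δp = p'−p = (-0.1115,0.0738); α = Δx/Fx = (-15001/134480) / (-15001/6724) = 1/20
check: Δy/Fy = (4963/67240) / (4963/3362) = 1/20 ✓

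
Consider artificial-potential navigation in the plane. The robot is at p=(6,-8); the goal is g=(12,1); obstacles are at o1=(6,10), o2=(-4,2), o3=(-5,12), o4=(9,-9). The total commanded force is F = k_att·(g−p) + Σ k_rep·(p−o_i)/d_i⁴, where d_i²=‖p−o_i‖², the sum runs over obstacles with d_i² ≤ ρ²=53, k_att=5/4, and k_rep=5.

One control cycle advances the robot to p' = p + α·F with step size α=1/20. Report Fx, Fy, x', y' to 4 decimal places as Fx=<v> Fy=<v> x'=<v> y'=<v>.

F_att = 5/4·(g−p) = 5/4·(6,9) = (7.5000,11.2500)
o1: d²=324 > ρ²=53 → inactive
o2: d²=200 > ρ²=53 → inactive
o3: d²=521 > ρ²=53 → inactive
o4: d²=10 ≤ ρ²=53; F_rep = 5·(-3,1)/10² = (-0.1500,0.0500)
F = F_att + ΣF_rep = (7.3500,11.3000)
p' = p + 1/20·F = (6.3675,-7.4350)

Fx=7.3500 Fy=11.3000 x'=6.3675 y'=-7.4350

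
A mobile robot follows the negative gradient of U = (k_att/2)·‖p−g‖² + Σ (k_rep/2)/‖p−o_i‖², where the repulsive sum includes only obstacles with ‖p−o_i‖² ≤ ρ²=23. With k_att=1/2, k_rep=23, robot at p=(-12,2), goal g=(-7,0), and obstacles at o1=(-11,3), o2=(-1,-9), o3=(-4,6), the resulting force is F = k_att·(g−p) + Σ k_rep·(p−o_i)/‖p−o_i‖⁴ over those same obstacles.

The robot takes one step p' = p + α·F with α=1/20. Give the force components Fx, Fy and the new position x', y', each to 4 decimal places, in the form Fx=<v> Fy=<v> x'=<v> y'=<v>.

F_att = 1/2·(g−p) = 1/2·(5,-2) = (2.5000,-1.0000)
o1: d²=2 ≤ ρ²=23; F_rep = 23·(-1,-1)/2² = (-5.7500,-5.7500)
o2: d²=242 > ρ²=23 → inactive
o3: d²=80 > ρ²=23 → inactive
F = F_att + ΣF_rep = (-3.2500,-6.7500)
p' = p + 1/20·F = (-12.1625,1.6625)

Fx=-3.2500 Fy=-6.7500 x'=-12.1625 y'=1.6625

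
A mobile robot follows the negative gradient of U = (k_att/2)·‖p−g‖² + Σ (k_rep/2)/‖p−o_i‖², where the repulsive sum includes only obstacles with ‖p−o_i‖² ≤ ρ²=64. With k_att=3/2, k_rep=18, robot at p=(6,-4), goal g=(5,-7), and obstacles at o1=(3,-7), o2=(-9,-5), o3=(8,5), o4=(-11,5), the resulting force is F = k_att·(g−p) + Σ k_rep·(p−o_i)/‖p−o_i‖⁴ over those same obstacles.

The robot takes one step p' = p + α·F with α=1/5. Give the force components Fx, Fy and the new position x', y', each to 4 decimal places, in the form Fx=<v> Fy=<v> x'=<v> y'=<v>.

F_att = 3/2·(g−p) = 3/2·(-1,-3) = (-1.5000,-4.5000)
o1: d²=18 ≤ ρ²=64; F_rep = 18·(3,3)/18² = (0.1667,0.1667)
o2: d²=226 > ρ²=64 → inactive
o3: d²=85 > ρ²=64 → inactive
o4: d²=370 > ρ²=64 → inactive
F = F_att + ΣF_rep = (-1.3333,-4.3333)
p' = p + 1/5·F = (5.7333,-4.8667)

Fx=-1.3333 Fy=-4.3333 x'=5.7333 y'=-4.8667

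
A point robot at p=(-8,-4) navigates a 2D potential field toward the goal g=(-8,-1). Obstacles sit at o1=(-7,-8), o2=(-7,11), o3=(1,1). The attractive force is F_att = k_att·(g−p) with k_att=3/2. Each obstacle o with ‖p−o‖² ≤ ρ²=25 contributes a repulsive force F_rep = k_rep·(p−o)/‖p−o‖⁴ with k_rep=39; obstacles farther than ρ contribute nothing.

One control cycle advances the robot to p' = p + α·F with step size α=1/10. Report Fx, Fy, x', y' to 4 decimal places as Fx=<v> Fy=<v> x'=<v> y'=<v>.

Fx=-0.1349 Fy=5.0398 x'=-8.0135 y'=-3.4960

F_att = 3/2·(g−p) = 3/2·(0,3) = (0.0000,4.5000)
o1: d²=17 ≤ ρ²=25; F_rep = 39·(-1,4)/17² = (-0.1349,0.5398)
o2: d²=226 > ρ²=25 → inactive
o3: d²=106 > ρ²=25 → inactive
F = F_att + ΣF_rep = (-0.1349,5.0398)
p' = p + 1/10·F = (-8.0135,-3.4960)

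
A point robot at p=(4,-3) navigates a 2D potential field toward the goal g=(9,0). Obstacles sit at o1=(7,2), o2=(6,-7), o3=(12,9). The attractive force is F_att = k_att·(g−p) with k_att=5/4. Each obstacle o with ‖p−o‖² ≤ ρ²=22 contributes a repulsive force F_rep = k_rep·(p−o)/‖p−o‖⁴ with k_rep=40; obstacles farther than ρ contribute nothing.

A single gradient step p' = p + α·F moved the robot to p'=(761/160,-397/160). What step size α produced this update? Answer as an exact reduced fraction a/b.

F_att = 5/4·(g−p) = 5/4·(5,3) = (6.2500,3.7500)
o1: d²=34 > ρ²=22 → inactive
o2: d²=20 ≤ ρ²=22; F_rep = 40·(-2,4)/20² = (-0.2000,0.4000)
o3: d²=208 > ρ²=22 → inactive
F = F_att + ΣF_rep = (6.0500,4.1500)
Δp = p'−p = (0.7562,0.5188); α = Δx/Fx = (121/160) / (121/20) = 1/8
check: Δy/Fy = (83/160) / (83/20) = 1/8 ✓

α = 1/8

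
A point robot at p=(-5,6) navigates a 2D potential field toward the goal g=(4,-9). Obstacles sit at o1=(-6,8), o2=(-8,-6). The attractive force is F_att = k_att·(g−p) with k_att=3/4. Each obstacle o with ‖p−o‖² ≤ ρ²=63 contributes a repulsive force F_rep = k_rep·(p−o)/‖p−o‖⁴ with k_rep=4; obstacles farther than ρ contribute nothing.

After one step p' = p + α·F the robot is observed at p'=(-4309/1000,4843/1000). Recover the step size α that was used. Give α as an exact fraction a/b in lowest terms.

α = 1/10

F_att = 3/4·(g−p) = 3/4·(9,-15) = (6.7500,-11.2500)
o1: d²=5 ≤ ρ²=63; F_rep = 4·(1,-2)/5² = (0.1600,-0.3200)
o2: d²=153 > ρ²=63 → inactive
F = F_att + ΣF_rep = (6.9100,-11.5700)
Δp = p'−p = (0.6910,-1.1570); α = Δx/Fx = (691/1000) / (691/100) = 1/10
check: Δy/Fy = (-1157/1000) / (-1157/100) = 1/10 ✓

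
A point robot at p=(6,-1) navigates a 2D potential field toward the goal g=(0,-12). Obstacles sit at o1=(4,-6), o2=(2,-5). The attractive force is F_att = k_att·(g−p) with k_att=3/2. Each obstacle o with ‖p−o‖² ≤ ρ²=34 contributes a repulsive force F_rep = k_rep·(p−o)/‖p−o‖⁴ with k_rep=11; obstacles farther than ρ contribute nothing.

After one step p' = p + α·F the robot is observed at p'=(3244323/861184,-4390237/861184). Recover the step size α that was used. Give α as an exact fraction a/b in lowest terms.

α = 1/4

F_att = 3/2·(g−p) = 3/2·(-6,-11) = (-9.0000,-16.5000)
o1: d²=29 ≤ ρ²=34; F_rep = 11·(2,5)/29² = (0.0262,0.0654)
o2: d²=32 ≤ ρ²=34; F_rep = 11·(4,4)/32² = (0.0430,0.0430)
F = F_att + ΣF_rep = (-8.9309,-16.3916)
Δp = p'−p = (-2.2327,-4.0979); α = Δx/Fx = (-1922781/861184) / (-1922781/215296) = 1/4
check: Δy/Fy = (-3529053/861184) / (-3529053/215296) = 1/4 ✓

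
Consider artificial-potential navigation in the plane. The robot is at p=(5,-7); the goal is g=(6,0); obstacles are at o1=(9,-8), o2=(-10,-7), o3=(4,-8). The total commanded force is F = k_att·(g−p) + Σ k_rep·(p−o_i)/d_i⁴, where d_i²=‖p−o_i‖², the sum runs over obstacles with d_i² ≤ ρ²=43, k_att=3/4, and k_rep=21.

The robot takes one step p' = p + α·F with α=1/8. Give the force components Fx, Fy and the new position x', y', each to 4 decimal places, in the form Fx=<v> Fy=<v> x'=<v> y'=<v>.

F_att = 3/4·(g−p) = 3/4·(1,7) = (0.7500,5.2500)
o1: d²=17 ≤ ρ²=43; F_rep = 21·(-4,1)/17² = (-0.2907,0.0727)
o2: d²=225 > ρ²=43 → inactive
o3: d²=2 ≤ ρ²=43; F_rep = 21·(1,1)/2² = (5.2500,5.2500)
F = F_att + ΣF_rep = (5.7093,10.5727)
p' = p + 1/8·F = (5.7137,-5.6784)

Fx=5.7093 Fy=10.5727 x'=5.7137 y'=-5.6784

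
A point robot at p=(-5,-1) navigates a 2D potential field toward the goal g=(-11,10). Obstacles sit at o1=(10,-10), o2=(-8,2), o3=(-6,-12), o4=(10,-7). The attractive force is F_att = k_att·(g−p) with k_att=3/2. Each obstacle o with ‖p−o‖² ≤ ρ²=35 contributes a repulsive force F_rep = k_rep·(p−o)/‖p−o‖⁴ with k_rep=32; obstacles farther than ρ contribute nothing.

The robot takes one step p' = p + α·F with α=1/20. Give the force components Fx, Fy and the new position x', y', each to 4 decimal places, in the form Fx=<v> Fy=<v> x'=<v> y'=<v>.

Fx=-8.7037 Fy=16.2037 x'=-5.4352 y'=-0.1898

F_att = 3/2·(g−p) = 3/2·(-6,11) = (-9.0000,16.5000)
o1: d²=306 > ρ²=35 → inactive
o2: d²=18 ≤ ρ²=35; F_rep = 32·(3,-3)/18² = (0.2963,-0.2963)
o3: d²=122 > ρ²=35 → inactive
o4: d²=261 > ρ²=35 → inactive
F = F_att + ΣF_rep = (-8.7037,16.2037)
p' = p + 1/20·F = (-5.4352,-0.1898)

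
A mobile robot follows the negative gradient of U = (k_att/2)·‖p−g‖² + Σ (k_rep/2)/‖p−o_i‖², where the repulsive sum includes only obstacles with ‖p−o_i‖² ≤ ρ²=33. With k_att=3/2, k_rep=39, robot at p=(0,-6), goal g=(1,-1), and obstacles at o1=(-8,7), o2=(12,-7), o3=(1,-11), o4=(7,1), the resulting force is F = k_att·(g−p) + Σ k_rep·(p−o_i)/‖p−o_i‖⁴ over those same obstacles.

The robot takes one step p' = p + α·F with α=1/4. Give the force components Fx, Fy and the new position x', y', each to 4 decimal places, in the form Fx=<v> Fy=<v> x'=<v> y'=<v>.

Fx=1.4423 Fy=7.7885 x'=0.3606 y'=-4.0529

F_att = 3/2·(g−p) = 3/2·(1,5) = (1.5000,7.5000)
o1: d²=233 > ρ²=33 → inactive
o2: d²=145 > ρ²=33 → inactive
o3: d²=26 ≤ ρ²=33; F_rep = 39·(-1,5)/26² = (-0.0577,0.2885)
o4: d²=98 > ρ²=33 → inactive
F = F_att + ΣF_rep = (1.4423,7.7885)
p' = p + 1/4·F = (0.3606,-4.0529)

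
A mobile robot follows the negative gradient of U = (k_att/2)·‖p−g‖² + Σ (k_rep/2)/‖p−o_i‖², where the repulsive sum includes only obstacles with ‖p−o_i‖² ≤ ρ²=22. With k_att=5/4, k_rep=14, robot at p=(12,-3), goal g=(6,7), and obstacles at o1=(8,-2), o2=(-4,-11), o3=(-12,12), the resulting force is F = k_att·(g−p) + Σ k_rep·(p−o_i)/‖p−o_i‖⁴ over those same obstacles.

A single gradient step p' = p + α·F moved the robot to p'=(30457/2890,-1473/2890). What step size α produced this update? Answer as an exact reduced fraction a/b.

F_att = 5/4·(g−p) = 5/4·(-6,10) = (-7.5000,12.5000)
o1: d²=17 ≤ ρ²=22; F_rep = 14·(4,-1)/17² = (0.1938,-0.0484)
o2: d²=320 > ρ²=22 → inactive
o3: d²=801 > ρ²=22 → inactive
F = F_att + ΣF_rep = (-7.3062,12.4516)
Δp = p'−p = (-1.4612,2.4903); α = Δx/Fx = (-4223/2890) / (-4223/578) = 1/5
check: Δy/Fy = (7197/2890) / (7197/578) = 1/5 ✓

α = 1/5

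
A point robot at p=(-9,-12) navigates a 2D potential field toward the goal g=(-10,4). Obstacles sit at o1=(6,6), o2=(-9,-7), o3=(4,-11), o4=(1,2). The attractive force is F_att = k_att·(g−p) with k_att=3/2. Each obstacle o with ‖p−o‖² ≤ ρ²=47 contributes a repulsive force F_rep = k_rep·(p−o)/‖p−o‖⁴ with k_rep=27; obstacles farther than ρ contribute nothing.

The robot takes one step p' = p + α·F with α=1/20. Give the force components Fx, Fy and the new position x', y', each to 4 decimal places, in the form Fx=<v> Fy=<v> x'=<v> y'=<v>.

Fx=-1.5000 Fy=23.7840 x'=-9.0750 y'=-10.8108

F_att = 3/2·(g−p) = 3/2·(-1,16) = (-1.5000,24.0000)
o1: d²=549 > ρ²=47 → inactive
o2: d²=25 ≤ ρ²=47; F_rep = 27·(0,-5)/25² = (0.0000,-0.2160)
o3: d²=170 > ρ²=47 → inactive
o4: d²=296 > ρ²=47 → inactive
F = F_att + ΣF_rep = (-1.5000,23.7840)
p' = p + 1/20·F = (-9.0750,-10.8108)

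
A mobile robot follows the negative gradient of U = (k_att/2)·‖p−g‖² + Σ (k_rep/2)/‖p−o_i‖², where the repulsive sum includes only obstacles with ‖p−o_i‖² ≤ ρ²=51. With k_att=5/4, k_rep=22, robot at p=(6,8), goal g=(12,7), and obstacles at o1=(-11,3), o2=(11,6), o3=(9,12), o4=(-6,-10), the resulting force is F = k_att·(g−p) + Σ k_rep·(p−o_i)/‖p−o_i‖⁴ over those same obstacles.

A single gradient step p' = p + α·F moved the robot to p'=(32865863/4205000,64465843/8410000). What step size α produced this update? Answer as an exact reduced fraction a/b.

α = 1/4

F_att = 5/4·(g−p) = 5/4·(6,-1) = (7.5000,-1.2500)
o1: d²=314 > ρ²=51 → inactive
o2: d²=29 ≤ ρ²=51; F_rep = 22·(-5,2)/29² = (-0.1308,0.0523)
o3: d²=25 ≤ ρ²=51; F_rep = 22·(-3,-4)/25² = (-0.1056,-0.1408)
o4: d²=468 > ρ²=51 → inactive
F = F_att + ΣF_rep = (7.2636,-1.3385)
Δp = p'−p = (1.8159,-0.3346); α = Δx/Fx = (7635863/4205000) / (7635863/1051250) = 1/4
check: Δy/Fy = (-2814157/8410000) / (-2814157/2102500) = 1/4 ✓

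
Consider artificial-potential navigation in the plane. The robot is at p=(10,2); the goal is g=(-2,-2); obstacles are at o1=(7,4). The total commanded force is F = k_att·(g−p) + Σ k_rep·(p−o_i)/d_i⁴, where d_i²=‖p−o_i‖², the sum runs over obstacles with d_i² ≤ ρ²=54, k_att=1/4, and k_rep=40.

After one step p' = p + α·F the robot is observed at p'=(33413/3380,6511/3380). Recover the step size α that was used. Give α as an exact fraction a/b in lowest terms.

α = 1/20

F_att = 1/4·(g−p) = 1/4·(-12,-4) = (-3.0000,-1.0000)
o1: d²=13 ≤ ρ²=54; F_rep = 40·(3,-2)/13² = (0.7101,-0.4734)
F = F_att + ΣF_rep = (-2.2899,-1.4734)
Δp = p'−p = (-0.1145,-0.0737); α = Δx/Fx = (-387/3380) / (-387/169) = 1/20
check: Δy/Fy = (-249/3380) / (-249/169) = 1/20 ✓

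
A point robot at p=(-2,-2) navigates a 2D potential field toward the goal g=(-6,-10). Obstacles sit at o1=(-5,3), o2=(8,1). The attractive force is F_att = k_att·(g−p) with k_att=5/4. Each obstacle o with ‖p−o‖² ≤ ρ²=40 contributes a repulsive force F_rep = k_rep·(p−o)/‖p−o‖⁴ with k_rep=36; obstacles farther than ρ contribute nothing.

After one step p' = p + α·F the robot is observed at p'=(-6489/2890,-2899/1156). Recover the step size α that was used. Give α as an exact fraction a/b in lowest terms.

F_att = 5/4·(g−p) = 5/4·(-4,-8) = (-5.0000,-10.0000)
o1: d²=34 ≤ ρ²=40; F_rep = 36·(3,-5)/34² = (0.0934,-0.1557)
o2: d²=109 > ρ²=40 → inactive
F = F_att + ΣF_rep = (-4.9066,-10.1557)
Δp = p'−p = (-0.2453,-0.5078); α = Δx/Fx = (-709/2890) / (-1418/289) = 1/20
check: Δy/Fy = (-587/1156) / (-2935/289) = 1/20 ✓

α = 1/20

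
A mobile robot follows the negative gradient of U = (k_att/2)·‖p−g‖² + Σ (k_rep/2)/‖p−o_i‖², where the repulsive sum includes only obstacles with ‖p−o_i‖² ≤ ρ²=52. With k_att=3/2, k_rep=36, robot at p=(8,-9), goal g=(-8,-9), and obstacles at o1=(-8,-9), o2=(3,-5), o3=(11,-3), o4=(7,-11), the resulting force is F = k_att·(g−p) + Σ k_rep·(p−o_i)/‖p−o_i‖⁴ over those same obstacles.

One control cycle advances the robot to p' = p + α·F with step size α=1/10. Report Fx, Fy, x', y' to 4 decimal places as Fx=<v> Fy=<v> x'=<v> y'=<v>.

F_att = 3/2·(g−p) = 3/2·(-16,0) = (-24.0000,0.0000)
o1: d²=256 > ρ²=52 → inactive
o2: d²=41 ≤ ρ²=52; F_rep = 36·(5,-4)/41² = (0.1071,-0.0857)
o3: d²=45 ≤ ρ²=52; F_rep = 36·(-3,-6)/45² = (-0.0533,-0.1067)
o4: d²=5 ≤ ρ²=52; F_rep = 36·(1,2)/5² = (1.4400,2.8800)
F = F_att + ΣF_rep = (-22.5063,2.6877)
p' = p + 1/10·F = (5.7494,-8.7312)

Fx=-22.5063 Fy=2.6877 x'=5.7494 y'=-8.7312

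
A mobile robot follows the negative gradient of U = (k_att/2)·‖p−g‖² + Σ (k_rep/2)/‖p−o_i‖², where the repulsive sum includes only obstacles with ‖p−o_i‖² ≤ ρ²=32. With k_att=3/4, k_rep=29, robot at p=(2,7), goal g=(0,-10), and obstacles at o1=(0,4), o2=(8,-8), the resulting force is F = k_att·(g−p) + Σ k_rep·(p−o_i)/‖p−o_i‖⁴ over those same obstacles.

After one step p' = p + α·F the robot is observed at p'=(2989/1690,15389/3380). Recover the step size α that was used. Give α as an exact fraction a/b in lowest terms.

α = 1/5

F_att = 3/4·(g−p) = 3/4·(-2,-17) = (-1.5000,-12.7500)
o1: d²=13 ≤ ρ²=32; F_rep = 29·(2,3)/13² = (0.3432,0.5148)
o2: d²=261 > ρ²=32 → inactive
F = F_att + ΣF_rep = (-1.1568,-12.2352)
Δp = p'−p = (-0.2314,-2.4470); α = Δx/Fx = (-391/1690) / (-391/338) = 1/5
check: Δy/Fy = (-8271/3380) / (-8271/676) = 1/5 ✓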